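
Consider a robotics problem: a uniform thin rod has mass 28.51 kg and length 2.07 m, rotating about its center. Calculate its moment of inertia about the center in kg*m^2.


I = (1/12)*m*L^2 = (1/12)*28.51*2.07^2 = 10.1802

10.1802 kg*m^2


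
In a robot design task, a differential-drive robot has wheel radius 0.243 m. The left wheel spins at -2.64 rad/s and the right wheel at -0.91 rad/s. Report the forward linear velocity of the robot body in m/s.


v = r*(wR + wL)/2 = 0.243*(-0.91 + -2.64)/2 = -0.4313

-0.4313 m/s


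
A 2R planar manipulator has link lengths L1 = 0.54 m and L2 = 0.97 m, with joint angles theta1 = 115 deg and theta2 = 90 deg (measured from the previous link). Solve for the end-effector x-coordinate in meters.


x = L1*cos(th1) + L2*cos(th1+th2) = 0.54*cos(115 deg) + 0.97*cos(205 deg) = -1.1073

-1.1073 m


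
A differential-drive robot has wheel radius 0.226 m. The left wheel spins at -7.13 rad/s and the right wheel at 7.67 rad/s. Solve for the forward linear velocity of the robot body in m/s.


v = r*(wR + wL)/2 = 0.226*(7.67 + -7.13)/2 = 0.0610

0.0610 m/s


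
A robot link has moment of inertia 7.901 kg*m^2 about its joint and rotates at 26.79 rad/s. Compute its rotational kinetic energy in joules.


KE = (1/2)*I*omega^2 = 0.5*7.901*26.79^2 = 2835.2900

2835.2900 J


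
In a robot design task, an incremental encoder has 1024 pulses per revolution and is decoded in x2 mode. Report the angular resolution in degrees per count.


resolution = 360 / (PPR * 2) = 360 / 2048 = 0.1758

0.1758 degrees


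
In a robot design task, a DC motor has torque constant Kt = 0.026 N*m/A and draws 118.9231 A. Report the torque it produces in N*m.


tau = Kt * I = 0.026*118.9231 = 3.0920

3.0920 N*m


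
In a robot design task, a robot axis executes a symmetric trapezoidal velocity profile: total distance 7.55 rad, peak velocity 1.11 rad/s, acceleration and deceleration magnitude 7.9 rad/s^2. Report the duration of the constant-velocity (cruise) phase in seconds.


t_acc = v/a = 0.140506 s, d_acc = v^2/(2a) = 0.077981 rad each
d_cruise = 7.55 - 2*0.077981 = 7.394038 rad
t_cruise = d_cruise/v = 7.394038/1.11 = 6.6613

6.6613 s


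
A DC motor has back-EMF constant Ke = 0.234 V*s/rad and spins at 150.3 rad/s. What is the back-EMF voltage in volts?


V_emf = Ke * omega = 0.234*150.3 = 35.1702

35.1702 V


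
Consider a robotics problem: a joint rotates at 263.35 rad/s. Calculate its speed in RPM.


RPM = 263.35 * 60/(2*pi) = 2514.8073

2514.8073 RPM


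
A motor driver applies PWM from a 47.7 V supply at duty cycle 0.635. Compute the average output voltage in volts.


V_avg = V_supply * D = 47.7*0.635 = 30.2895

30.2895 V


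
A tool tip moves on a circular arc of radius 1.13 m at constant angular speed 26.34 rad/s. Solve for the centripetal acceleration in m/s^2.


a_c = omega^2 * r = 26.34^2 * 1.13 = 783.9890

783.9890 m/s^2


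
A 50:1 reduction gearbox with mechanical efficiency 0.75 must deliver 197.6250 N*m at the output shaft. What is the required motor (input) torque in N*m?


tau_in = tau_out / (N * eta) = 197.6250 / (50 * 0.75) = 5.2700

5.2700 N*m


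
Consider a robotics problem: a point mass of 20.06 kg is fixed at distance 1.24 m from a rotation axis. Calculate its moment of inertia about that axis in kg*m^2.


I = m*r^2 = 20.06*1.24^2 = 30.8443

30.8443 kg*m^2


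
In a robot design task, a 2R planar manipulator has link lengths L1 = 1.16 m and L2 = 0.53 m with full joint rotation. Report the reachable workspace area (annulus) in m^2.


r_max = L1 + L2 = 1.6900, r_min = |L1 - L2| = 0.6300
A = pi*(r_max^2 - r_min^2) = pi*(2.8561 - 0.3969) = 7.7258

7.7258 m^2


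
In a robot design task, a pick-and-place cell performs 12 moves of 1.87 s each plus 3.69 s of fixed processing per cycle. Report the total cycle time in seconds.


T = 12*1.87 + 3.69 = 26.1300

26.1300 s


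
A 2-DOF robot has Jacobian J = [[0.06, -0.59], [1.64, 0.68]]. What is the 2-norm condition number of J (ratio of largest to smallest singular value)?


JJ^T eigenvalues: trace(JJ^T) = 3.5037, det(JJ^T) = det(J)^2 = 1.01687056
s_max^2 = (3.5037 + sqrt(8.20843145))/2 = 3.18436801
s_min^2 = (3.5037 - sqrt(8.20843145))/2 = 0.31933199
kappa = s_max/s_min = sqrt(3.18436801/0.31933199) = 3.1578

3.1578


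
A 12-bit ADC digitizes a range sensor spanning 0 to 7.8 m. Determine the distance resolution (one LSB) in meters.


res = range / 2^n = 7.8/2^12 = 7.8/4096 = 0.0019

0.0019 m


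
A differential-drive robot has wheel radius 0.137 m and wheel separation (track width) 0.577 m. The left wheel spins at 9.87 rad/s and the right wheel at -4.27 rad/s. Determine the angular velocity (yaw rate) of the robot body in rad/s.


omega = r*(wR - wL)/L = 0.137*(-4.27 - (9.87))/0.577 = -3.3573

-3.3573 rad/s


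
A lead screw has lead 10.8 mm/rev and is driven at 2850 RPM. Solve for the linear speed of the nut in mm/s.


v = lead * (RPM/60) = 10.8*2850/60 = 513.0000

513.0000 mm/s


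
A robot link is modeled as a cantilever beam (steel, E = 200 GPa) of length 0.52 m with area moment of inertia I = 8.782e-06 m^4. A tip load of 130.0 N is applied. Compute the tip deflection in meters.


delta = F*L^3/(3*E*I) = 130.0*0.52^3/(3*2.000e+11*8.782e-06)
      = 18.27904/5269200 = 3.4690e-06

3.4690e-06 m


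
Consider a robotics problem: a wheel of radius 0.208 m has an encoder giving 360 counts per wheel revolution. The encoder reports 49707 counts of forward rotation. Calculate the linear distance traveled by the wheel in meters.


revs = 49707/360 = 138.075000
d = revs * 2*pi*r = 138.075000 * 2*pi*0.208 = 180.4506

180.4506 m


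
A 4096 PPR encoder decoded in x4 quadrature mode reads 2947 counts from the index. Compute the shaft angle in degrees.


angle = counts * 360 / (PPR*4) = 2947 * 360 / 16384 = 64.7534

64.7534 degrees


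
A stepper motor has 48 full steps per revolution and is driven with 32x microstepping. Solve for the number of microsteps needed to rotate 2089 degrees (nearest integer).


step_size = 360/(48*32) = 360/1536 = 0.234375 deg
n = 2089/(360/1536) = 2089*1536/360 = 8913.0667 -> 8913

8913 steps


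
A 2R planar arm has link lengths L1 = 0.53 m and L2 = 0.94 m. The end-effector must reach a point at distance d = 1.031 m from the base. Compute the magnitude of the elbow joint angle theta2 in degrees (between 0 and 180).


cos(th2) = (d^2 - L1^2 - L2^2)/(2*L1*L2) = (1.031^2 - 0.53^2 - 0.94^2)/(2*0.53*0.94) = -0.10190586
th2 = acos(-0.10190586) = 95.8489 deg

95.8489 degrees


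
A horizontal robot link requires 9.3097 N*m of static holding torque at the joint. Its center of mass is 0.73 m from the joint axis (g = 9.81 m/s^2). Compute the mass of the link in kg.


m = tau / (g*L) = 9.3097 / (9.81 * 0.73) = 1.3000

1.3000 kg


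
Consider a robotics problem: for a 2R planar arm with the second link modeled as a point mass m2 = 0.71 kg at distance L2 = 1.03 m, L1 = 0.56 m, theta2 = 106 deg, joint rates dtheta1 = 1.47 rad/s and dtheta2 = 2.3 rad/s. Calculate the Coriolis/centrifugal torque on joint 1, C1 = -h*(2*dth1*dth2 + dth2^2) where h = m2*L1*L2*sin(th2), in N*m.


h = m2*L1*L2*sin(th2) = 0.71*0.56*1.03*sin(106 deg) = 0.393664
C1 = -h*(2*1.47*2.3 + 2.3^2) = -0.393664*12.0520 = -4.7444

-4.7444 N*m


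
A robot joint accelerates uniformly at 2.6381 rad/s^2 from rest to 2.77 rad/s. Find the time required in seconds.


t = delta_omega / alpha = 2.77 / 2.6381 = 1.0500

1.0500 s


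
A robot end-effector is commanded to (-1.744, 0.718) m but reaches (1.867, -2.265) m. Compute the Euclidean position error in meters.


dx = 1.867 - (-1.744) = 3.6110, dy = -2.265 - (0.718) = -2.9830
err = sqrt(13.039321 + 8.898289) = 4.6838

4.6838 m


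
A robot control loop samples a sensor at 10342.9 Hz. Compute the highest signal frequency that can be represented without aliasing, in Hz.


f_max = f_s/2 = 10342.9/2 = 5171.4500

5171.4500 Hz


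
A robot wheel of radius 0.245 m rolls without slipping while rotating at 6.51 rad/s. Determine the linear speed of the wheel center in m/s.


v = omega * r = 6.51 * 0.245 = 1.5949

1.5949 m/s


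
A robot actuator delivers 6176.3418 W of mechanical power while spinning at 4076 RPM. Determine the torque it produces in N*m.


omega = 4076 * 2*pi/60 = 426.837722 rad/s
tau = P / omega = 6176.3418 / 426.837722 = 14.4700

14.4700 N*m


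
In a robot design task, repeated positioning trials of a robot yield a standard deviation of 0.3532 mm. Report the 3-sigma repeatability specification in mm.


repeatability = 3*sigma = 3*0.3532 = 1.0596

1.0596 mm


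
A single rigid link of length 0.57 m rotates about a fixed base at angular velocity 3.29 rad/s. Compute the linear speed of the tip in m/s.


v = L*omega = 0.57 * 3.29 = 1.8753

1.8753 m/s


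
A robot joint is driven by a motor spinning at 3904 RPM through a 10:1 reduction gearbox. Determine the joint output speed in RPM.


omega_joint = omega_motor / N = 3904 / 10 = 390.4000

390.4000 RPM


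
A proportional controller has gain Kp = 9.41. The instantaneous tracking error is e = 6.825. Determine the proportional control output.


u_P = Kp * e = 9.41 * 6.825 = 64.2233

64.2233


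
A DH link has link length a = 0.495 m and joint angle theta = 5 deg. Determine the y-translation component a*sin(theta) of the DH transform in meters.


a*sin(theta) = 0.495*sin(5 deg) = 0.0431

0.0431 m


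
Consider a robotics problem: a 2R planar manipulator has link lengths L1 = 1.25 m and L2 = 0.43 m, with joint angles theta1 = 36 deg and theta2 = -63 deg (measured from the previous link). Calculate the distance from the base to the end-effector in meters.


x = L1*cos(th1) + L2*cos(th1+th2) = 1.394404
y = L1*sin(th1) + L2*sin(th1+th2) = 0.539516
d = sqrt(x^2 + y^2) = sqrt(1.944363 + 0.291078) = 1.4951

1.4951 m


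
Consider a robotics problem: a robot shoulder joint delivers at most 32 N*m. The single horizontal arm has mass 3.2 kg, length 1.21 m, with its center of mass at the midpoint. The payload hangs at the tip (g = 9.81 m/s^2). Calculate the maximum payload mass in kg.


tau_arm = m_arm*g*(L/2) = 3.2*9.81*1.21/2 = 18.9922 N*m
tau_payload = tau_max - tau_arm = 32 - 18.9922 = 13.0078
m_payload = tau_payload / (g*L) = 13.0078 / (9.81*1.21) = 1.0958

1.0958 kg


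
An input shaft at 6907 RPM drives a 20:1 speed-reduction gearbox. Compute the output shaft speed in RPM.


omega_out = omega_in / N = 6907 / 20 = 345.3500

345.3500 RPM


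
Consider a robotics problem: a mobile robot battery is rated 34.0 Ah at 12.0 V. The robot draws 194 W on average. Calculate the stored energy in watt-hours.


E = capacity * V = 34.0*12.0 = 408.0000

408.0000 Wh


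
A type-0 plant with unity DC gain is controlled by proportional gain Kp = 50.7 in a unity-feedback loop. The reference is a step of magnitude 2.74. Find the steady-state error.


e_ss = R/(1 + Kp) = 2.74/(1 + 50.7) = 2.74/51.7000 = 0.0530

0.0530


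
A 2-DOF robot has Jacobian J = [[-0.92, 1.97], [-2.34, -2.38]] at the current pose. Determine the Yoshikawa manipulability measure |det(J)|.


det(J) = -0.92*-2.38 - (1.97)*(-2.34) = 6.7994
|det(J)| = 6.7994

6.7994


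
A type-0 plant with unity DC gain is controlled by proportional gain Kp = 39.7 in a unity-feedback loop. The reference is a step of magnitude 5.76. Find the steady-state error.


e_ss = R/(1 + Kp) = 5.76/(1 + 39.7) = 5.76/40.7000 = 0.1415

0.1415


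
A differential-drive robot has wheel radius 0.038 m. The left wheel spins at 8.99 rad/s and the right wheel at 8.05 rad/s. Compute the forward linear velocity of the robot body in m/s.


v = r*(wR + wL)/2 = 0.038*(8.05 + 8.99)/2 = 0.3238

0.3238 m/s


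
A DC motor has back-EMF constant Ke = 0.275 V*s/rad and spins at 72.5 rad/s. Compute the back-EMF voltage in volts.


V_emf = Ke * omega = 0.275*72.5 = 19.9375

19.9375 V


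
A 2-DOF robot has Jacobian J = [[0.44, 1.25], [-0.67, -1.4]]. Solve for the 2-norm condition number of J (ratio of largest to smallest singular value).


JJ^T eigenvalues: trace(JJ^T) = 4.1650, det(JJ^T) = det(J)^2 = 0.04906225
s_max^2 = (4.1650 + sqrt(17.15097600))/2 = 4.15318684
s_min^2 = (4.1650 - sqrt(17.15097600))/2 = 0.01181316
kappa = s_max/s_min = sqrt(4.15318684/0.01181316) = 18.7503

18.7503


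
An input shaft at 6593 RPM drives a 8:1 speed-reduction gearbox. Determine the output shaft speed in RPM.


omega_out = omega_in / N = 6593 / 8 = 824.1250

824.1250 RPM


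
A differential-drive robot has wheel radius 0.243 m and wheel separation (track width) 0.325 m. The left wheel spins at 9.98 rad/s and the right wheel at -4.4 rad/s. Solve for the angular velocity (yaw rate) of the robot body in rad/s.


omega = r*(wR - wL)/L = 0.243*(-4.4 - (9.98))/0.325 = -10.7518

-10.7518 rad/s


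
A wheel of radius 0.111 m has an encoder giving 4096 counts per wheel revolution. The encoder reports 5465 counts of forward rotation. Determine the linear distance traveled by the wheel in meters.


revs = 5465/4096 = 1.334229
d = revs * 2*pi*r = 1.334229 * 2*pi*0.111 = 0.9305

0.9305 m


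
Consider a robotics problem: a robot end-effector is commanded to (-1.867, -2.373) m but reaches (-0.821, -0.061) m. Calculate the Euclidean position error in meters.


dx = -0.821 - (-1.867) = 1.0460, dy = -0.061 - (-2.373) = 2.3120
err = sqrt(1.094116 + 5.345344) = 2.5376

2.5376 m


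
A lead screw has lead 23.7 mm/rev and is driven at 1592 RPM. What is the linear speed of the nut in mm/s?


v = lead * (RPM/60) = 23.7*1592/60 = 628.8400

628.8400 mm/s


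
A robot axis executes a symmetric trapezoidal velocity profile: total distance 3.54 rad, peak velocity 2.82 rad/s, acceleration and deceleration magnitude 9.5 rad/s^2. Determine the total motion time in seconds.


t_acc = v/a = 2.82/9.5 = 0.296842 s
d_acc = v^2/(2a) = 0.418547 rad (each ramp)
d_cruise = 3.54 - 2*0.418547 = 2.702906 rad
t_cruise = 2.702906/2.82 = 0.958477 s
t_total = 2*0.296842 + 0.958477 = 1.5522

1.5522 s


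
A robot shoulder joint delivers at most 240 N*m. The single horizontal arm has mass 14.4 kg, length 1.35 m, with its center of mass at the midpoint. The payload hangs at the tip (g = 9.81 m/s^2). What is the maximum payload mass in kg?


tau_arm = m_arm*g*(L/2) = 14.4*9.81*1.35/2 = 95.3532 N*m
tau_payload = tau_max - tau_arm = 240 - 95.3532 = 144.6468
m_payload = tau_payload / (g*L) = 144.6468 / (9.81*1.35) = 10.9221

10.9221 kg


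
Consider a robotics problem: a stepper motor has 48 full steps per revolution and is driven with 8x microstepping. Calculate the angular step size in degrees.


step = 360/(48*8) = 360/384 = 0.9375

0.9375 degrees


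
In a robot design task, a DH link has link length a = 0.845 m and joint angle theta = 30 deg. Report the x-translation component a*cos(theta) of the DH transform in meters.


a*cos(theta) = 0.845*cos(30 deg) = 0.7318

0.7318 m


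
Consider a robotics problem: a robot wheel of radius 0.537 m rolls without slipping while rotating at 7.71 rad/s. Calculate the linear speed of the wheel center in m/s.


v = omega * r = 7.71 * 0.537 = 4.1403

4.1403 m/s


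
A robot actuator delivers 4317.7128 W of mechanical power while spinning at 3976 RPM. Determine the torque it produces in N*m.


omega = 3976 * 2*pi/60 = 416.365746 rad/s
tau = P / omega = 4317.7128 / 416.365746 = 10.3700

10.3700 N*m


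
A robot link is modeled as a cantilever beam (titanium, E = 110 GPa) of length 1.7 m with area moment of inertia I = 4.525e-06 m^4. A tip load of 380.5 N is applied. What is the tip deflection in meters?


delta = F*L^3/(3*E*I) = 380.5*1.7^3/(3*1.100e+11*4.525e-06)
      = 1869.3965/1493250 = 0.0013

0.0013 m


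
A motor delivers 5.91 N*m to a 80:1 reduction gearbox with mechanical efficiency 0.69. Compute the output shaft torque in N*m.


tau_out = tau_in * N * eta = 5.91 * 80 * 0.69 = 326.2320

326.2320 N*m


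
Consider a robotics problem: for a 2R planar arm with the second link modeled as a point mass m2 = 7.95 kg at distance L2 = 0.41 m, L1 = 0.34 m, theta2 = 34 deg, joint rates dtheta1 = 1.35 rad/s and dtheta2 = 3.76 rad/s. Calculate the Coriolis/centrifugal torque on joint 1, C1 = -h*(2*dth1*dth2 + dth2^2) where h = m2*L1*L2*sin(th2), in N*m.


h = m2*L1*L2*sin(th2) = 7.95*0.34*0.41*sin(34 deg) = 0.619714
C1 = -h*(2*1.35*3.76 + 3.76^2) = -0.619714*24.2896 = -15.0526

-15.0526 N*m


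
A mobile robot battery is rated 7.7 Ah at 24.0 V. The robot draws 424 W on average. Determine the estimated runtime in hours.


E = 7.7*24.0 = 184.8000 Wh
t = E/P = 184.8000/424 = 0.4358

0.4358 hours


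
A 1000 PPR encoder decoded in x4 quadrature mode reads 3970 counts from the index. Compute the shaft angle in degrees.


angle = counts * 360 / (PPR*4) = 3970 * 360 / 4000 = 357.3000

357.3000 degrees


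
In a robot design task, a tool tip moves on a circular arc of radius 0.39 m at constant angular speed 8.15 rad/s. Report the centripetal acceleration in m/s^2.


a_c = omega^2 * r = 8.15^2 * 0.39 = 25.9048

25.9048 m/s^2


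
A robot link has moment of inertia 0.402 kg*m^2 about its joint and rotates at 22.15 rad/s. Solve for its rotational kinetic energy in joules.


KE = (1/2)*I*omega^2 = 0.5*0.402*22.15^2 = 98.6151

98.6151 J


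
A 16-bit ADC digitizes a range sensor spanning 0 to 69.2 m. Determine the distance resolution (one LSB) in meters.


res = range / 2^n = 69.2/2^16 = 69.2/65536 = 0.0011

0.0011 m


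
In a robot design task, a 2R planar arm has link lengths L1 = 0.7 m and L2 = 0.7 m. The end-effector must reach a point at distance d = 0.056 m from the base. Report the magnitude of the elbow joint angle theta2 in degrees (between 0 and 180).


cos(th2) = (d^2 - L1^2 - L2^2)/(2*L1*L2) = (0.056^2 - 0.7^2 - 0.7^2)/(2*0.7*0.7) = -0.99680000
th2 = acos(-0.99680000) = 175.4151 deg

175.4151 degrees


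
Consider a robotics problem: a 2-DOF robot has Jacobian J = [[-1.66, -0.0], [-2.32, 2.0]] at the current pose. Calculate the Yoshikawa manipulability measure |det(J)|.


det(J) = -1.66*2.0 - (-0.0)*(-2.32) = -3.3200
|det(J)| = 3.3200

3.3200


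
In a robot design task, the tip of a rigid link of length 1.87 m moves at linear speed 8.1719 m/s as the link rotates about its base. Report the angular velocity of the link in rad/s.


omega = v / L = 8.1719 / 1.87 = 4.3700

4.3700 rad/s


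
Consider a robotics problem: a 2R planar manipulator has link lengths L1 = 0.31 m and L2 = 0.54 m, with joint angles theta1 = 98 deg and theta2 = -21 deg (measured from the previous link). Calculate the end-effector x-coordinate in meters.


x = L1*cos(th1) + L2*cos(th1+th2) = 0.31*cos(98 deg) + 0.54*cos(77 deg) = 0.0783

0.0783 m


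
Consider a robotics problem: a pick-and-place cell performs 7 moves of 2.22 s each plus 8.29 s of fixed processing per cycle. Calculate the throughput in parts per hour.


T_cycle = 7*2.22 + 8.29 = 23.8300 s
rate = 3600/T = 151.0701

151.0701 parts/hour


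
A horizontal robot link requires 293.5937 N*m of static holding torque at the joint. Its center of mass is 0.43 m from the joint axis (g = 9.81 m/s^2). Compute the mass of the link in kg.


m = tau / (g*L) = 293.5937 / (9.81 * 0.43) = 69.6000

69.6000 kg


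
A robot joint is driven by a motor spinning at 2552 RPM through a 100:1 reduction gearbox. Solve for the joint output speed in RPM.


omega_joint = omega_motor / N = 2552 / 100 = 25.5200

25.5200 RPM


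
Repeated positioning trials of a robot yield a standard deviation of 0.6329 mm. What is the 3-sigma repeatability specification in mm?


repeatability = 3*sigma = 3*0.6329 = 1.8987

1.8987 mm


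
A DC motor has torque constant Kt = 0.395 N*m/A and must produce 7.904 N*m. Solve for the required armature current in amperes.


I = tau / Kt = 7.904/0.395 = 20.0101

20.0101 A


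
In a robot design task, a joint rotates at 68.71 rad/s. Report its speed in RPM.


RPM = 68.71 * 60/(2*pi) = 656.1322

656.1322 RPM


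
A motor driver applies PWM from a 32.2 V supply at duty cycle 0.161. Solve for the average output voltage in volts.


V_avg = V_supply * D = 32.2*0.161 = 5.1842

5.1842 V


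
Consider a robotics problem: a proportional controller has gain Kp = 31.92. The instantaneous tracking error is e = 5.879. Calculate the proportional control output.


u_P = Kp * e = 31.92 * 5.879 = 187.6577

187.6577


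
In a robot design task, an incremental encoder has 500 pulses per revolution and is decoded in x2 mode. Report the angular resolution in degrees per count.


resolution = 360 / (PPR * 2) = 360 / 1000 = 0.3600

0.3600 degrees


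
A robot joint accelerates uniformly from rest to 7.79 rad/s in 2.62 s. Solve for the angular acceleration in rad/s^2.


alpha = delta_omega / t = 7.79 / 2.62 = 2.9733

2.9733 rad/s^2


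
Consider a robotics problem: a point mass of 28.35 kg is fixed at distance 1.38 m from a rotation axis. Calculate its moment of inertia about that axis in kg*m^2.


I = m*r^2 = 28.35*1.38^2 = 53.9897

53.9897 kg*m^2


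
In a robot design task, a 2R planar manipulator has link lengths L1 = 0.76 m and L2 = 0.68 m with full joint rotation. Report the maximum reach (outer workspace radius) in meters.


r_max = L1 + L2 = 0.76 + 0.68 = 1.4400

1.4400 m


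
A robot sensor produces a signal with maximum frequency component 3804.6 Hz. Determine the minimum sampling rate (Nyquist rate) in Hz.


f_s,min = 2*f_max = 2*3804.6 = 7609.2000

7609.2000 Hz


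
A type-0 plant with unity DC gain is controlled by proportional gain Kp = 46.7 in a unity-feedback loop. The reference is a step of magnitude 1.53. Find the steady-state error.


e_ss = R/(1 + Kp) = 1.53/(1 + 46.7) = 1.53/47.7000 = 0.0321

0.0321


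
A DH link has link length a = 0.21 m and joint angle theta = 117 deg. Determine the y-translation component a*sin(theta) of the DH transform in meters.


a*sin(theta) = 0.21*sin(117 deg) = 0.1871

0.1871 m


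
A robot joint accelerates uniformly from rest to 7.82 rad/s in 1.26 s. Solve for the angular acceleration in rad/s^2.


alpha = delta_omega / t = 7.82 / 1.26 = 6.2063

6.2063 rad/s^2


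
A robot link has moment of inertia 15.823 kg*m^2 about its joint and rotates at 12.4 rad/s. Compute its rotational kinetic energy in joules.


KE = (1/2)*I*omega^2 = 0.5*15.823*12.4^2 = 1216.4722

1216.4722 J


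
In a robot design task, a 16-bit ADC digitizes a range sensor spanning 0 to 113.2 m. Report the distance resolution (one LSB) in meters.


res = range / 2^n = 113.2/2^16 = 113.2/65536 = 0.0017

0.0017 m


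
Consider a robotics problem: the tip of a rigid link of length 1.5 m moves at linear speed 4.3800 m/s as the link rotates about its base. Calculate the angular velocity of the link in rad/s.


omega = v / L = 4.3800 / 1.5 = 2.9200

2.9200 rad/s


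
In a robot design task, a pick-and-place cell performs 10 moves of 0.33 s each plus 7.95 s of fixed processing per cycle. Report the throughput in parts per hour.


T_cycle = 10*0.33 + 7.95 = 11.2500 s
rate = 3600/T = 320.0000

320.0000 parts/hour


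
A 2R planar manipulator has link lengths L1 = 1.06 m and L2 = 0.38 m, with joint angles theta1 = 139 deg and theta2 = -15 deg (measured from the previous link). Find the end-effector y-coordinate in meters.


y = L1*sin(th1) + L2*sin(th1+th2) = 1.06*sin(139 deg) + 0.38*sin(124 deg) = 1.0105

1.0105 m


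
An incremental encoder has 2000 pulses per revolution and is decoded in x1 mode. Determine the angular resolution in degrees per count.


resolution = 360 / (PPR * 1) = 360 / 2000 = 0.1800

0.1800 degrees


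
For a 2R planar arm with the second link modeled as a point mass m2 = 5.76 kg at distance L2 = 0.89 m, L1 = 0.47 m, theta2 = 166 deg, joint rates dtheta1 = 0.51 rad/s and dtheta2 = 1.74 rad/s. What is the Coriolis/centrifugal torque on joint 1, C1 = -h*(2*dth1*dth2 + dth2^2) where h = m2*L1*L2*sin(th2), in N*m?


h = m2*L1*L2*sin(th2) = 5.76*0.47*0.89*sin(166 deg) = 0.582889
C1 = -h*(2*0.51*1.74 + 1.74^2) = -0.582889*4.8024 = -2.7993

-2.7993 N*m


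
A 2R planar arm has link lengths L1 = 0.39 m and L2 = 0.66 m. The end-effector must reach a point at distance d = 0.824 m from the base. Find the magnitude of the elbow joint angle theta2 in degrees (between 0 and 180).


cos(th2) = (d^2 - L1^2 - L2^2)/(2*L1*L2) = (0.824^2 - 0.39^2 - 0.66^2)/(2*0.39*0.66) = 0.17730381
th2 = acos(0.17730381) = 79.7872 deg

79.7872 degrees


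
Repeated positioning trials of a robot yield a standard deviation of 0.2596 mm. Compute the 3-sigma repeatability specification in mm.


repeatability = 3*sigma = 3*0.2596 = 0.7788

0.7788 mm


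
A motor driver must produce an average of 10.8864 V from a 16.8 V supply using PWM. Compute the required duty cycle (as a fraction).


D = V_avg/V_supply = 10.8864/16.8 = 0.6480

0.6480


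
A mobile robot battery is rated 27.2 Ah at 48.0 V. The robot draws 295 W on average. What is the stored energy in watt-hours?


E = capacity * V = 27.2*48.0 = 1305.6000

1305.6000 Wh


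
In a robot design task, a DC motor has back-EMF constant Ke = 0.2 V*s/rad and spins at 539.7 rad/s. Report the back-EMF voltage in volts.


V_emf = Ke * omega = 0.2*539.7 = 107.9400

107.9400 V


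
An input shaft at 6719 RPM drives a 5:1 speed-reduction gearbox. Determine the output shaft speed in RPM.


omega_out = omega_in / N = 6719 / 5 = 1343.8000

1343.8000 RPM


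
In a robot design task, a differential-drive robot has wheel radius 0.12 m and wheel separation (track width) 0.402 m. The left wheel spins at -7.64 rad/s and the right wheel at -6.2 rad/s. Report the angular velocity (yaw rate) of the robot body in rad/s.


omega = r*(wR - wL)/L = 0.12*(-6.2 - (-7.64))/0.402 = 0.4299

0.4299 rad/s


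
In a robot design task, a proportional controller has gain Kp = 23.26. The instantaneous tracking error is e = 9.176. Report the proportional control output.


u_P = Kp * e = 23.26 * 9.176 = 213.4338

213.4338


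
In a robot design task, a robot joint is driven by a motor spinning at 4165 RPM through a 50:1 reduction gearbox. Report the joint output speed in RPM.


omega_joint = omega_motor / N = 4165 / 50 = 83.3000

83.3000 RPM


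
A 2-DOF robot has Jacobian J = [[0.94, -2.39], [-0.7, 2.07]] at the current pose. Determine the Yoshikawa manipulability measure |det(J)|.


det(J) = 0.94*2.07 - (-2.39)*(-0.7) = 0.2728
|det(J)| = 0.2728

0.2728


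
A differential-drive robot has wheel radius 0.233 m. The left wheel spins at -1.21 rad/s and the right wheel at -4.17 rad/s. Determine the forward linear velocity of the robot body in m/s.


v = r*(wR + wL)/2 = 0.233*(-4.17 + -1.21)/2 = -0.6268

-0.6268 m/s


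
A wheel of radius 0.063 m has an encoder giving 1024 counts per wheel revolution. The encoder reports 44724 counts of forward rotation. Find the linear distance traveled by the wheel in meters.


revs = 44724/1024 = 43.675781
d = revs * 2*pi*r = 43.675781 * 2*pi*0.063 = 17.2887

17.2887 m


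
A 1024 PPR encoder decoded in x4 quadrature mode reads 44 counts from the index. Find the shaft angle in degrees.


angle = counts * 360 / (PPR*4) = 44 * 360 / 4096 = 3.8672

3.8672 degrees


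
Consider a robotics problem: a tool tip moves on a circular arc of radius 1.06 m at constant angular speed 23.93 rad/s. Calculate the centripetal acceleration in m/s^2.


a_c = omega^2 * r = 23.93^2 * 1.06 = 607.0036

607.0036 m/s^2


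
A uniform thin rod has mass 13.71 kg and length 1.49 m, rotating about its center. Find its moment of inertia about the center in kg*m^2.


I = (1/12)*m*L^2 = (1/12)*13.71*1.49^2 = 2.5365

2.5365 kg*m^2


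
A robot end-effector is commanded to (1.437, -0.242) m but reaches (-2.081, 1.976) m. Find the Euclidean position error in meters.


dx = -2.081 - (1.437) = -3.5180, dy = 1.976 - (-0.242) = 2.2180
err = sqrt(12.376324 + 4.919524) = 4.1588

4.1588 m


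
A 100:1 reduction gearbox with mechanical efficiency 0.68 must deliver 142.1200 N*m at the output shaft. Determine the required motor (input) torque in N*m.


tau_in = tau_out / (N * eta) = 142.1200 / (100 * 0.68) = 2.0900

2.0900 N*m


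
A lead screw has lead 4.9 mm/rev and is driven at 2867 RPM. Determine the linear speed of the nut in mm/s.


v = lead * (RPM/60) = 4.9*2867/60 = 234.1383

234.1383 mm/s


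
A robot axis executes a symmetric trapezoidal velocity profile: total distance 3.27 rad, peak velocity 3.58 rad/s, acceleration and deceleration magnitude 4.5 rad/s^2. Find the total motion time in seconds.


t_acc = v/a = 3.58/4.5 = 0.795556 s
d_acc = v^2/(2a) = 1.424044 rad (each ramp)
d_cruise = 3.27 - 2*1.424044 = 0.421912 rad
t_cruise = 0.421912/3.58 = 0.117853 s
t_total = 2*0.795556 + 0.117853 = 1.7090

1.7090 s


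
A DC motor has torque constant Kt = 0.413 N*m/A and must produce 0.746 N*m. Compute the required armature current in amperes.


I = tau / Kt = 0.746/0.413 = 1.8063

1.8063 A


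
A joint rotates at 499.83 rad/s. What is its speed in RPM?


RPM = 499.83 * 60/(2*pi) = 4773.0249

4773.0249 RPM


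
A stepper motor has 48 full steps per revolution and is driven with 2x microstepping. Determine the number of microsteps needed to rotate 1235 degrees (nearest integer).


step_size = 360/(48*2) = 360/96 = 3.750000 deg
n = 1235/(360/96) = 1235*96/360 = 329.3333 -> 329

329 steps


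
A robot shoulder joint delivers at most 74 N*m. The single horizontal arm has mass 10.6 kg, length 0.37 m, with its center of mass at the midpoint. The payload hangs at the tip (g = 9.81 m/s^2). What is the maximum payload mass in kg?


tau_arm = m_arm*g*(L/2) = 10.6*9.81*0.37/2 = 19.2374 N*m
tau_payload = tau_max - tau_arm = 74 - 19.2374 = 54.7626
m_payload = tau_payload / (g*L) = 54.7626 / (9.81*0.37) = 15.0874

15.0874 kg


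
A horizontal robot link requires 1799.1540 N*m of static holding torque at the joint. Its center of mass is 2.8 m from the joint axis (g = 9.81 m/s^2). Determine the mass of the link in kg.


m = tau / (g*L) = 1799.1540 / (9.81 * 2.8) = 65.5000

65.5000 kg


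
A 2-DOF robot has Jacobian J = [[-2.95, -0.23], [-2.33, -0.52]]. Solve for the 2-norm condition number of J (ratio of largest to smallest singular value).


JJ^T eigenvalues: trace(JJ^T) = 14.4547, det(JJ^T) = det(J)^2 = 0.99620361
s_max^2 = (14.4547 + sqrt(204.95353765))/2 = 14.38544922
s_min^2 = (14.4547 - sqrt(204.95353765))/2 = 0.06925078
kappa = s_max/s_min = sqrt(14.38544922/0.06925078) = 14.4128

14.4128


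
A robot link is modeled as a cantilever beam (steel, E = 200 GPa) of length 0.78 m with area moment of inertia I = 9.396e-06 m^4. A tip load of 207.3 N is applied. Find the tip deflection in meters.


delta = F*L^3/(3*E*I) = 207.3*0.78^3/(3*2.000e+11*9.396e-06)
      = 98.3746296/5637600 = 1.7450e-05

1.7450e-05 m


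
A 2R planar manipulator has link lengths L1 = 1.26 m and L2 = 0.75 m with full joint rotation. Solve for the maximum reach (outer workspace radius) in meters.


r_max = L1 + L2 = 1.26 + 0.75 = 2.0100

2.0100 m


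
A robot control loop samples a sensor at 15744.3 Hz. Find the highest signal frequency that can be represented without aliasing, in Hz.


f_max = f_s/2 = 15744.3/2 = 7872.1500

7872.1500 Hz


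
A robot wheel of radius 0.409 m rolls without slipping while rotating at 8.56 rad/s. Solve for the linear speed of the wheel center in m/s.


v = omega * r = 8.56 * 0.409 = 3.5010

3.5010 m/s


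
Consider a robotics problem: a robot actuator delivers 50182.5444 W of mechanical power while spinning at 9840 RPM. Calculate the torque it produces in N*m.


omega = 9840 * 2*pi/60 = 1030.442390 rad/s
tau = P / omega = 50182.5444 / 1030.442390 = 48.7000

48.7000 N*m


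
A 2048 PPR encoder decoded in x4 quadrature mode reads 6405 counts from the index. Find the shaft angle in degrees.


angle = counts * 360 / (PPR*4) = 6405 * 360 / 8192 = 281.4697

281.4697 degrees


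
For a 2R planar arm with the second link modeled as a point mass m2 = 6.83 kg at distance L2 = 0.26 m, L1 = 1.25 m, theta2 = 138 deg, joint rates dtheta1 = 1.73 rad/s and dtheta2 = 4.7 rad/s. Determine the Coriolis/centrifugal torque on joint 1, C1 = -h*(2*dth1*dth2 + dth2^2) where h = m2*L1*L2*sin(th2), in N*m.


h = m2*L1*L2*sin(th2) = 6.83*1.25*0.26*sin(138 deg) = 1.485303
C1 = -h*(2*1.73*4.7 + 4.7^2) = -1.485303*38.3520 = -56.9643

-56.9643 N*m


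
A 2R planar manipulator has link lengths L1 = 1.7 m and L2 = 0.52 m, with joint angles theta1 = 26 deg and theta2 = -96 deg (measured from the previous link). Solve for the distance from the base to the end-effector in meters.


x = L1*cos(th1) + L2*cos(th1+th2) = 1.705800
y = L1*sin(th1) + L2*sin(th1+th2) = 0.256591
d = sqrt(x^2 + y^2) = sqrt(2.909754 + 0.065839) = 1.7250

1.7250 m


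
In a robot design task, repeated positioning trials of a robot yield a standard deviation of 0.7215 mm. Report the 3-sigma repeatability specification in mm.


repeatability = 3*sigma = 3*0.7215 = 2.1645

2.1645 mm


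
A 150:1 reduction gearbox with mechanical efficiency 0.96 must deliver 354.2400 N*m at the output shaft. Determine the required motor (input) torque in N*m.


tau_in = tau_out / (N * eta) = 354.2400 / (150 * 0.96) = 2.4600

2.4600 N*m


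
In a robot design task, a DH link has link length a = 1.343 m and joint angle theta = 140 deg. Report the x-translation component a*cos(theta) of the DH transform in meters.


a*cos(theta) = 1.343*cos(140 deg) = -1.0288

-1.0288 m


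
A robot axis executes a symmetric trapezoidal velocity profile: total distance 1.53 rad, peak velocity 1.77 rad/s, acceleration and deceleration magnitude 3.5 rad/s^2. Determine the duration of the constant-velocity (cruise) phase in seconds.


t_acc = v/a = 0.505714 s, d_acc = v^2/(2a) = 0.447557 rad each
d_cruise = 1.53 - 2*0.447557 = 0.634886 rad
t_cruise = d_cruise/v = 0.634886/1.77 = 0.3587

0.3587 s


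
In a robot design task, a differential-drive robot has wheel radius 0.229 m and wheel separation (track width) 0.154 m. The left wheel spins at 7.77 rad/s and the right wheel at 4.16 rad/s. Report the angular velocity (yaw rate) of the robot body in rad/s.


omega = r*(wR - wL)/L = 0.229*(4.16 - (7.77))/0.154 = -5.3681

-5.3681 rad/s


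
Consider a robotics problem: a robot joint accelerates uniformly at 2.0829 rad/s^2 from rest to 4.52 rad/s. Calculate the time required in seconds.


t = delta_omega / alpha = 4.52 / 2.0829 = 2.1701

2.1701 s


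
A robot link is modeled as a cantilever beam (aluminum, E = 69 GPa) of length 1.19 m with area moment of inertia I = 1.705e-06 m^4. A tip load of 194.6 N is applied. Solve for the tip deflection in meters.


delta = F*L^3/(3*E*I) = 194.6*1.19^3/(3*6.900e+10*1.705e-06)
      = 327.9319414/352935 = 9.2916e-04

9.2916e-04 m


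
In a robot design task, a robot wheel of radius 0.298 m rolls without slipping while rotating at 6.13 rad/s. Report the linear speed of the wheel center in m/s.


v = omega * r = 6.13 * 0.298 = 1.8267

1.8267 m/s


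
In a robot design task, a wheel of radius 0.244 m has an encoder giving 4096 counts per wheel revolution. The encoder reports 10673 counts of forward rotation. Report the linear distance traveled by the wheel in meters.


revs = 10673/4096 = 2.605713
d = revs * 2*pi*r = 2.605713 * 2*pi*0.244 = 3.9948

3.9948 m


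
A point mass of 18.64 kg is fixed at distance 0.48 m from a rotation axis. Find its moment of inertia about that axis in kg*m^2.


I = m*r^2 = 18.64*0.48^2 = 4.2947

4.2947 kg*m^2


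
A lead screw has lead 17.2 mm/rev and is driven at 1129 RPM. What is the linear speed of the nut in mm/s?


v = lead * (RPM/60) = 17.2*1129/60 = 323.6467

323.6467 mm/s


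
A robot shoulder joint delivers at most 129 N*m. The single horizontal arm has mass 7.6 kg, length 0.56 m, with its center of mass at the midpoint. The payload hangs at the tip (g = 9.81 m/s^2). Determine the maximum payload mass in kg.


tau_arm = m_arm*g*(L/2) = 7.6*9.81*0.56/2 = 20.8757 N*m
tau_payload = tau_max - tau_arm = 129 - 20.8757 = 108.1243
m_payload = tau_payload / (g*L) = 108.1243 / (9.81*0.56) = 19.6819

19.6819 kg


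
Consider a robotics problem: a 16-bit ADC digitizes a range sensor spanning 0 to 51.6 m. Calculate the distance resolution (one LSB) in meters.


res = range / 2^n = 51.6/2^16 = 51.6/65536 = 7.8735e-04

7.8735e-04 m


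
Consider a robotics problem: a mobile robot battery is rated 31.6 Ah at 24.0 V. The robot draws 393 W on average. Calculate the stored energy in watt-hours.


E = capacity * V = 31.6*24.0 = 758.4000

758.4000 Wh


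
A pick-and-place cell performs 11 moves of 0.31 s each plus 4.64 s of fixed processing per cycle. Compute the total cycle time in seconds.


T = 11*0.31 + 4.64 = 8.0500

8.0500 s


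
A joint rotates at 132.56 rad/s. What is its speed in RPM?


RPM = 132.56 * 60/(2*pi) = 1265.8548

1265.8548 RPM


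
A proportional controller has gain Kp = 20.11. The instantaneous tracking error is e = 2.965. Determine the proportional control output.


u_P = Kp * e = 20.11 * 2.965 = 59.6261

59.6261


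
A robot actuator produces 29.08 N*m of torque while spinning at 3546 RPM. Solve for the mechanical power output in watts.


omega = 3546 * 2*pi/60 = 371.336252 rad/s
P = tau * omega = 29.08 * 371.336252 = 10798.4582

10798.4582 W


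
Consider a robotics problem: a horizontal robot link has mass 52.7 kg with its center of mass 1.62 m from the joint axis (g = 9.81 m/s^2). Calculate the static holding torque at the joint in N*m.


tau = m*g*L = 52.7 * 9.81 * 1.62 = 837.5189

837.5189 N*m


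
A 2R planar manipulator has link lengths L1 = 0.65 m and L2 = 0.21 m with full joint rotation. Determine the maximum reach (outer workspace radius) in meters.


r_max = L1 + L2 = 0.65 + 0.21 = 0.8600

0.8600 m


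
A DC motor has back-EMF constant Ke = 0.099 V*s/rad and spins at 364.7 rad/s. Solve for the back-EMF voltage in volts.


V_emf = Ke * omega = 0.099*364.7 = 36.1053

36.1053 V


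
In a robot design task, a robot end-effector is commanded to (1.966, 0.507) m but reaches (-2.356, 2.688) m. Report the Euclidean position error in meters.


dx = -2.356 - (1.966) = -4.3220, dy = 2.688 - (0.507) = 2.1810
err = sqrt(18.679684 + 4.756761) = 4.8411

4.8411 m


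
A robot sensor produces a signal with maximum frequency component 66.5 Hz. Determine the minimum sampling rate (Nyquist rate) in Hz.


f_s,min = 2*f_max = 2*66.5 = 133.0000

133.0000 Hz


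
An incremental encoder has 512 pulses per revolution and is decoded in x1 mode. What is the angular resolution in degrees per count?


resolution = 360 / (PPR * 1) = 360 / 512 = 0.7031

0.7031 degrees


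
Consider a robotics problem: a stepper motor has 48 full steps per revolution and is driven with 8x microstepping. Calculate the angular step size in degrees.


step = 360/(48*8) = 360/384 = 0.9375

0.9375 degrees


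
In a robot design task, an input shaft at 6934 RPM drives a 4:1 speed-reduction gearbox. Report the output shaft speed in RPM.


omega_out = omega_in / N = 6934 / 4 = 1733.5000

1733.5000 RPM


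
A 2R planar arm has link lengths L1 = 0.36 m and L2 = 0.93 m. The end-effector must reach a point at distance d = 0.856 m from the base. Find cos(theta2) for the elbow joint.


cos(th2) = (d^2 - L1^2 - L2^2)/(2*L1*L2) = (0.856^2 - 0.36^2 - 0.93^2)/(2*0.36*0.93) = -0.3909

-0.3909


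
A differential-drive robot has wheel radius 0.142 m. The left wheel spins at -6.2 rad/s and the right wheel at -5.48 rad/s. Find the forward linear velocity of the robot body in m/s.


v = r*(wR + wL)/2 = 0.142*(-5.48 + -6.2)/2 = -0.8293

-0.8293 m/s
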